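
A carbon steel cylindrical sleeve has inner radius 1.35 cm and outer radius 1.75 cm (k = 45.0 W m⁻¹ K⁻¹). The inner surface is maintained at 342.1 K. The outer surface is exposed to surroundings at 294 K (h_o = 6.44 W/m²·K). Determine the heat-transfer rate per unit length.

Resistance network (inner→outer):
  R'_carbon steel = ln(0.0175/0.0135)/(2πk) = 0.2595/(2π·45.0) = 9.178×10^-4 m·K/W
  R'_conv,out = 1/(2πr h) = 1/(2π·0.0175·6.44) = 1.412 m·K/W
ΣR = 9.178×10^-4 + 1.412 = 1.413 m·K/W
Q' = ΔT/ΣR = (342.1 K − 294 K)/1.413 = 34.0 W/m

Q' = 34.0 W/m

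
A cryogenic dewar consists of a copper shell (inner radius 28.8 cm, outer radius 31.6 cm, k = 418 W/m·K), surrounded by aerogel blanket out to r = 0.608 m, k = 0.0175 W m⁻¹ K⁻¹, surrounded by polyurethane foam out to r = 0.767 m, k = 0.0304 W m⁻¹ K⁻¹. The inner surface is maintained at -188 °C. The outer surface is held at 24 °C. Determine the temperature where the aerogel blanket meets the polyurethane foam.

Treat each layer as a resistance in series:
  R_copper = (1/0.288 − 1/0.316)/(4πk) = 0.3077/(4π·418) = 5.857×10^-5 K/W
  R_aerogel blanket = (1/0.316 − 1/0.608)/(4πk) = 1.520/(4π·0.0175) = 6.911 K/W
  R_polyurethane foam = (1/0.608 − 1/0.767)/(4πk) = 0.3410/(4π·0.0304) = 0.8925 K/W
ΣR = 5.857×10^-5 + 6.911 + 0.8925 = 7.804 K/W
Q = ΔT/ΣR = (-188 °C − 24 °C)/7.804 = -27.17 W
From the inner boundary to the aerogel blanket/polyurethane foam interface, ΣR_partial = 6.911 K/W.
T_interface = T_in − Q·ΣR_partial = -188 °C − (-27.17)(6.911) = -0.2 °C

T = -0.2 °C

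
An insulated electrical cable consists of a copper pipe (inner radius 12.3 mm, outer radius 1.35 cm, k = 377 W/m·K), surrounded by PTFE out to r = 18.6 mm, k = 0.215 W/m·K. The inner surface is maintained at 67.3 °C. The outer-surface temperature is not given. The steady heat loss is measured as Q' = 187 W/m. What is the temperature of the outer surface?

T_out = 22.9 °C

Series resistances:
  R'_copper = ln(0.0135/0.0123)/(2πk) = 0.09309/(2π·377) = 3.930×10^-5 m·K/W
  R'_PTFE = ln(0.0186/0.0135)/(2πk) = 0.3205/(2π·0.215) = 0.2372 m·K/W
ΣR = 0.2373 m·K/W
ΔT = Q'·ΣR = 187 × 0.2373 = 44.38 K
Heat flows outward, so T_out = T_in − ΔT = 67.3 − 44.38 = 22.9 °C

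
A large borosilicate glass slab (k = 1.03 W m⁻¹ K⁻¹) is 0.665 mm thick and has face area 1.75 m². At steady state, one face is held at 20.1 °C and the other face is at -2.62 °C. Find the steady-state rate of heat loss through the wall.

Q = kA·ΔT/L = 1.03 × 1.75 × |20.1 °C − -2.62 °C| / 6.65×10^-4 = 61600 W

Q = 61.6 kW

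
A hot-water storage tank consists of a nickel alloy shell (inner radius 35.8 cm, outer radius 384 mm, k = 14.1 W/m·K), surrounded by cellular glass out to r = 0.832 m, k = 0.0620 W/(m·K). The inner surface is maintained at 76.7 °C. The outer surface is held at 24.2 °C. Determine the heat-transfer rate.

Treat each layer as a resistance in series:
  R_nickel alloy = (1/0.358 − 1/0.384)/(4πk) = 0.1891/(4π·14.1) = 0.001067 K/W
  R_cellular glass = (1/0.384 − 1/0.832)/(4πk) = 1.402/(4π·0.0620) = 1.800 K/W
ΣR = 0.001067 + 1.800 = 1.801 K/W
Q = ΔT/ΣR = (76.7 °C − 24.2 °C)/1.801 = 29.2 W

Q = 29.2 W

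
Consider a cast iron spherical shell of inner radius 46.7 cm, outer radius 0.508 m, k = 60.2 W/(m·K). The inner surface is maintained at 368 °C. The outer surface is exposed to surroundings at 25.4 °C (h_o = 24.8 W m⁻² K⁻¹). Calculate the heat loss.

Q = 27100 W

Series thermal resistances, inner to outer:
  R_cast iron = (1/0.467 − 1/0.508)/(4πk) = 0.1728/(4π·60.2) = 2.285×10^-4 K/W
  R_conv,out = 1/(4πr²h) = 1/(4π·0.508²·24.8) = 0.01243 K/W
ΣR = 2.285×10^-4 + 0.01243 = 0.01266 K/W
Q = ΔT/ΣR = (368 °C − 25.4 °C)/0.01266 = 27100 W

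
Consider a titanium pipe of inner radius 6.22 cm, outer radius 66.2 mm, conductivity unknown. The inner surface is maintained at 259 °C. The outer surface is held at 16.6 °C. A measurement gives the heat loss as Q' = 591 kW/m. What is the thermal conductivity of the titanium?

ΣR = ΔT/Q' = |259 − 16.6|/5.91×10^5 = 4.102×10^-4 m·K/W
ln(r₂/r₁)/(2πk) = 4.102×10^-4 ⇒ k = 0.06233/(2π·4.102×10^-4) = 24.2 W/m·K

k = 24.2 W/m·K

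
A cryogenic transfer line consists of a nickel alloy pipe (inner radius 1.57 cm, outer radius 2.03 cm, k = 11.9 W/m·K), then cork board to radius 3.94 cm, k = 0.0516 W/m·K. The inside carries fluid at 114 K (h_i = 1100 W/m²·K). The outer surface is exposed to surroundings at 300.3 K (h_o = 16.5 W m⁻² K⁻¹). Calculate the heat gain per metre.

Resistance network (inner→outer):
  R'_conv,in = 1/(2πr h) = 1/(2π·0.0157·1100) = 0.009216 m·K/W
  R'_nickel alloy = ln(0.0203/0.0157)/(2πk) = 0.2570/(2π·11.9) = 0.003437 m·K/W
  R'_cork board = ln(0.0394/0.0203)/(2πk) = 0.6631/(2π·0.0516) = 2.045 m·K/W
  R'_conv,out = 1/(2πr h) = 1/(2π·0.0394·16.5) = 0.2448 m·K/W
ΣR = 0.009216 + 0.003437 + 2.045 + 0.2448 = 2.302 m·K/W
Q' = ΔT/ΣR = (114 K − 300.3 K)/2.302 = -80.9 W/m
(Negative Q' ⇒ heat flows inward; heat gain = 80.9 W/m.)

Q' = 80.9 W/m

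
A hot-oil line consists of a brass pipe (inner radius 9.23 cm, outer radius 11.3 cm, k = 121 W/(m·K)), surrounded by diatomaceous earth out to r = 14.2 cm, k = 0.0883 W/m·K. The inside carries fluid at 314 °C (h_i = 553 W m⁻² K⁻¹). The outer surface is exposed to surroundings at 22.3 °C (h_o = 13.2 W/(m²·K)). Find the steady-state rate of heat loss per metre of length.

Treat each layer as a resistance in series:
  R'_conv,in = 1/(2πr h) = 1/(2π·0.0923·553) = 0.003118 m·K/W
  R'_brass = ln(0.113/0.0923)/(2πk) = 0.2023/(2π·121) = 2.661×10^-4 m·K/W
  R'_diatomaceous earth = ln(0.142/0.113)/(2πk) = 0.2284/(2π·0.0883) = 0.4117 m·K/W
  R'_conv,out = 1/(2πr h) = 1/(2π·0.142·13.2) = 0.08491 m·K/W
ΣR = 0.003118 + 2.661×10^-4 + 0.4117 + 0.08491 = 0.5000 m·K/W
Q' = ΔT/ΣR = (314 °C − 22.3 °C)/0.5000 = 583 W/m

Q' = 583 W/m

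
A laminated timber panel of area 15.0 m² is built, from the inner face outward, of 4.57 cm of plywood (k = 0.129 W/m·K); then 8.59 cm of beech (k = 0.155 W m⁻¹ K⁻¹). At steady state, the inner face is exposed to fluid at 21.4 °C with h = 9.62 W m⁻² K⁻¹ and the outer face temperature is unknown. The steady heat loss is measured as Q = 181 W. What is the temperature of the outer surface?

T_out = 9.18 °C

Sum the resistances:
  R_conv,in = 1/(hA) = 1/(9.62·15.0) = 0.006930 K/W
  R_plywood = L/(kA) = 0.0457/(0.129·15.0) = 0.02362 K/W
  R_beech = L/(kA) = 0.0859/(0.155·15.0) = 0.03695 K/W
ΣR = 0.06749 K/W
ΔT = Q·ΣR = 181 × 0.06749 = 12.22 K
Heat flows outward, so T_out = T_in − ΔT = 21.4 − 12.22 = 9.18 °C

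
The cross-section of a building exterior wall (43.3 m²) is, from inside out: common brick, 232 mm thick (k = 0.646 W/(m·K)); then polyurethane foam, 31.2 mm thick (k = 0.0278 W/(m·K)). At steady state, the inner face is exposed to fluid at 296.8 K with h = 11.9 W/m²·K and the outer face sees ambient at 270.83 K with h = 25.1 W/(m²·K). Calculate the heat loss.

Series thermal resistances, inner to outer:
  R_conv,in = 1/(hA) = 1/(11.9·43.3) = 0.001941 K/W
  R_common brick = L/(kA) = 0.232/(0.646·43.3) = 0.008294 K/W
  R_polyurethane foam = L/(kA) = 0.0312/(0.0278·43.3) = 0.02592 K/W
  R_conv,out = 1/(hA) = 1/(25.1·43.3) = 9.201×10^-4 K/W
ΣR = 0.001941 + 0.008294 + 0.02592 + 9.201×10^-4 = 0.03708 K/W
Q = ΔT/ΣR = (296.8 K − 270.83 K)/0.03708 = 700 W

Q = 700 W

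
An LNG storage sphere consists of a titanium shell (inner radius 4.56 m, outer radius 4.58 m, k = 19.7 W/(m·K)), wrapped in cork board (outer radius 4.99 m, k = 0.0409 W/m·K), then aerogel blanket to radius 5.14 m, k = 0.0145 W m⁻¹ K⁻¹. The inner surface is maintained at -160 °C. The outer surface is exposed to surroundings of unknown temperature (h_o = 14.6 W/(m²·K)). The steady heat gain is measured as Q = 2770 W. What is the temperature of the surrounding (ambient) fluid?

Sum the resistances:
  R_titanium = (1/4.56 − 1/4.58)/(4πk) = 9.576×10^-4/(4π·19.7) = 3.868×10^-6 K/W
  R_cork board = (1/4.58 − 1/4.99)/(4πk) = 0.01794/(4π·0.0409) = 0.03490 K/W
  R_aerogel blanket = (1/4.99 − 1/5.14)/(4πk) = 0.005848/(4π·0.0145) = 0.03210 K/W
  R_conv,out = 1/(4πr²h) = 1/(4π·5.14²·14.6) = 2.063×10^-4 K/W
ΣR = 0.06721 K/W
ΔT = Q·ΣR = 2770 × 0.06721 = 186.2 K
Heat flows inward, so T_out = T_in + ΔT = -160 + 186.2 = 26.2 °C

T_out = 26.2 °C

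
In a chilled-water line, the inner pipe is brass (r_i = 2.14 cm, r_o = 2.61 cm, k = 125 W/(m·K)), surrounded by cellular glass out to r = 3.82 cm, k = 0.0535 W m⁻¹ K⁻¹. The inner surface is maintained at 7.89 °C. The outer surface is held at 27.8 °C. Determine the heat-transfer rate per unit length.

Q' = 17.6 W/m

Treat each layer as a resistance in series:
  R'_brass = ln(0.0261/0.0214)/(2πk) = 0.1985/(2π·125) = 2.528×10^-4 m·K/W
  R'_cellular glass = ln(0.0382/0.0261)/(2πk) = 0.3809/(2π·0.0535) = 1.133 m·K/W
ΣR = 2.528×10^-4 + 1.133 = 1.133 m·K/W
Q' = ΔT/ΣR = (7.89 °C − 27.8 °C)/1.133 = -17.6 W/m
(Negative Q' ⇒ heat flows inward; heat gain = 17.6 W/m.)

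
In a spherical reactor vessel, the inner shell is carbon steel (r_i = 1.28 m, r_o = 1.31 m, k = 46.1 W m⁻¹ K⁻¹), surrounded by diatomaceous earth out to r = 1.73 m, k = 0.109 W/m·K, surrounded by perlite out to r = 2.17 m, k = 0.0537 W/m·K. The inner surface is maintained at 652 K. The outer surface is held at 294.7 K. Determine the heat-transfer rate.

Q = 1160 W

Resistance network (inner→outer):
  R_carbon steel = (1/1.28 − 1/1.31)/(4πk) = 0.01789/(4π·46.1) = 3.088×10^-5 K/W
  R_diatomaceous earth = (1/1.31 − 1/1.73)/(4πk) = 0.1853/(4π·0.109) = 0.1353 K/W
  R_perlite = (1/1.73 − 1/2.17)/(4πk) = 0.1172/(4π·0.0537) = 0.1737 K/W
ΣR = 3.088×10^-5 + 0.1353 + 0.1737 = 0.3090 K/W
Q = ΔT/ΣR = (652 K − 294.7 K)/0.3090 = 1160 W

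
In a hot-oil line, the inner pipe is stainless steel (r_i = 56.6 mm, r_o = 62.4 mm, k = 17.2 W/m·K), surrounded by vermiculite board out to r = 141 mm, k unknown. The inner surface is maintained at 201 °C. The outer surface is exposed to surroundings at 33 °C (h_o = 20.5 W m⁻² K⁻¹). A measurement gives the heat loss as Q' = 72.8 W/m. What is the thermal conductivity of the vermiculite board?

ΣR = ΔT/Q' = |201 − 33|/72.8 = 2.308 m·K/W
Known resistances:
  R'_stainless steel = ln(0.0624/0.0566)/(2πk) = 0.09756/(2π·17.2) = 9.027×10^-4 m·K/W
  R'_conv,out = 1/(2πr h) = 1/(2π·0.141·20.5) = 0.05506 m·K/W
R_vermiculite board = ΣR − ΣR_known = 2.308 − 0.05596 = 2.252 m·K/W
ln(r₂/r₁)/(2πk) = 2.252 ⇒ k = 0.8152/(2π·2.252) = 0.0576 W/m·K

k = 0.0576 W/m·K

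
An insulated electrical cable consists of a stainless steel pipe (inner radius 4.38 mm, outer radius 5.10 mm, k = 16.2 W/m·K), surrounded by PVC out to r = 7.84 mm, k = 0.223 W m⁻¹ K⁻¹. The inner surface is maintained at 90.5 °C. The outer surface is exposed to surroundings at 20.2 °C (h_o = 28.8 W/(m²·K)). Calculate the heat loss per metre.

Q' = 69.4 W/m

Series thermal resistances, inner to outer:
  R'_stainless steel = ln(0.00510/0.00438)/(2πk) = 0.1522/(2π·16.2) = 0.001495 m·K/W
  R'_PVC = ln(0.00784/0.00510)/(2πk) = 0.4300/(2π·0.223) = 0.3069 m·K/W
  R'_conv,out = 1/(2πr h) = 1/(2π·0.00784·28.8) = 0.7049 m·K/W
ΣR = 0.001495 + 0.3069 + 0.7049 = 1.013 m·K/W
Q' = ΔT/ΣR = (90.5 °C − 20.2 °C)/1.013 = 69.4 W/m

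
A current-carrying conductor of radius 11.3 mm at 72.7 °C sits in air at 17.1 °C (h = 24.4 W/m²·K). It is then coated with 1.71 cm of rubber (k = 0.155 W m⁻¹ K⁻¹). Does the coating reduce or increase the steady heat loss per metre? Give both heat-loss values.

reduces: 96.3 → 47.3 W/m

Critical radius for a cylinder: r_cr = k/h = 0.00635 m = 0.635 cm.
Outer radius after coating: r₂ = 0.0113 + 0.0171 = 0.0284 m.
Since r₁ ≥ r_cr, any added insulation reduces the heat loss.
Bare: R = 1/(2πr₁h) = 0.5772 m·K/W; Q = 55.6/0.5772 = 96.3 W/m.
Coated: R = R_cond + R_conv = 1.176 m·K/W; Q = 55.6/1.176 = 47.3 W/m.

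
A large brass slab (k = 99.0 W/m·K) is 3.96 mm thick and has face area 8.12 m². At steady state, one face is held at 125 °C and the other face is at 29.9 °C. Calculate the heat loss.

Q = kA·ΔT/L = 99.0 × 8.12 × |125 °C − 29.9 °C| / 0.00396 = 1.93×10^7 W

Q = 1.93×10^7 W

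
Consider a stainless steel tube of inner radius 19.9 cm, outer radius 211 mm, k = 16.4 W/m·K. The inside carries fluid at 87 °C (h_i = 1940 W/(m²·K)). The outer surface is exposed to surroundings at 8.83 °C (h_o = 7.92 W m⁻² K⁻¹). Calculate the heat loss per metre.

Q' = 812 W/m

Resistance network (inner→outer):
  R'_conv,in = 1/(2πr h) = 1/(2π·0.199·1940) = 4.123×10^-4 m·K/W
  R'_stainless steel = ln(0.211/0.199)/(2πk) = 0.05855/(2π·16.4) = 5.682×10^-4 m·K/W
  R'_conv,out = 1/(2πr h) = 1/(2π·0.211·7.92) = 0.09524 m·K/W
ΣR = 4.123×10^-4 + 5.682×10^-4 + 0.09524 = 0.09622 m·K/W
Q' = ΔT/ΣR = (87 °C − 8.83 °C)/0.09622 = 812 W/m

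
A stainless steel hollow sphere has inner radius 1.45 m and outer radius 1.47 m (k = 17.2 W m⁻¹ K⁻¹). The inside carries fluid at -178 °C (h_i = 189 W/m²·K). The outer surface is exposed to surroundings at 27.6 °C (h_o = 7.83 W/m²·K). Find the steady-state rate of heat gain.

Q = 41.6 kW

Series thermal resistances, inner to outer:
  R_conv,in = 1/(4πr²h) = 1/(4π·1.45²·189) = 2.003×10^-4 K/W
  R_stainless steel = (1/1.45 − 1/1.47)/(4πk) = 0.009383/(4π·17.2) = 4.341×10^-5 K/W
  R_conv,out = 1/(4πr²h) = 1/(4π·1.47²·7.83) = 0.004703 K/W
ΣR = 2.003×10^-4 + 4.341×10^-5 + 0.004703 = 0.004947 K/W
Q = ΔT/ΣR = (-178 °C − 27.6 °C)/0.004947 = -41600 W
(Negative Q ⇒ heat flows inward; heat gain = 41600 W.)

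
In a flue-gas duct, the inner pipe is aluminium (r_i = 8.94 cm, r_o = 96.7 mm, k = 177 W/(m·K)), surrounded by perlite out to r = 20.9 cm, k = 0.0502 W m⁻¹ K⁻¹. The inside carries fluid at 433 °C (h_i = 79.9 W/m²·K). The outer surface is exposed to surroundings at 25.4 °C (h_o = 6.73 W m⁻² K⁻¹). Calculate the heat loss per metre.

Treat each layer as a resistance in series:
  R'_conv,in = 1/(2πr h) = 1/(2π·0.0894·79.9) = 0.02228 m·K/W
  R'_aluminium = ln(0.0967/0.0894)/(2πk) = 0.07849/(2π·177) = 7.058×10^-5 m·K/W
  R'_perlite = ln(0.209/0.0967)/(2πk) = 0.7707/(2π·0.0502) = 2.444 m·K/W
  R'_conv,out = 1/(2πr h) = 1/(2π·0.209·6.73) = 0.1132 m·K/W
ΣR = 0.02228 + 7.058×10^-5 + 2.444 + 0.1132 = 2.580 m·K/W
Q' = ΔT/ΣR = (433 °C − 25.4 °C)/2.580 = 158 W/m

Q' = 158 W/m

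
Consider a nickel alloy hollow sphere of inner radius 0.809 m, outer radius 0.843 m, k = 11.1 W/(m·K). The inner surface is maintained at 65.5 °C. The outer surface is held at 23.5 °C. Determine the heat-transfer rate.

Q = 4πk·ΔT/(1/r₁ − 1/r₂) = 4π × 11.1 × 42 / (1/0.809 − 1/0.843) = 1.18×10^5 W

Q = 118 kW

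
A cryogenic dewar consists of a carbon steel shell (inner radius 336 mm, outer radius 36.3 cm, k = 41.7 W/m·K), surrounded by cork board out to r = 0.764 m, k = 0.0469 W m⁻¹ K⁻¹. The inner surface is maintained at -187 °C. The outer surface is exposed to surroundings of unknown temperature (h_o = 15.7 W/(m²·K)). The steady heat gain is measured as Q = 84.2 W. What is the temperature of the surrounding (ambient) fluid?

T_out = 20.3 °C

Series resistances:
  R_carbon steel = (1/0.336 − 1/0.363)/(4πk) = 0.2214/(4π·41.7) = 4.224×10^-4 K/W
  R_cork board = (1/0.363 − 1/0.764)/(4πk) = 1.446/(4π·0.0469) = 2.453 K/W
  R_conv,out = 1/(4πr²h) = 1/(4π·0.764²·15.7) = 0.008684 K/W
ΣR = 2.462 K/W
ΔT = Q·ΣR = 84.2 × 2.462 = 207.3 K
Heat flows inward, so T_out = T_in + ΔT = -187 + 207.3 = 20.3 °C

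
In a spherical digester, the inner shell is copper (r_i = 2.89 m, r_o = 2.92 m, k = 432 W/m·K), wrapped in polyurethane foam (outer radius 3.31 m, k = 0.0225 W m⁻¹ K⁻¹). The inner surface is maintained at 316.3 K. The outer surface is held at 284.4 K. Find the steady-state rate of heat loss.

Q = 224 W

Resistance network (inner→outer):
  R_copper = (1/2.89 − 1/2.92)/(4πk) = 0.003555/(4π·432) = 6.549×10^-7 K/W
  R_polyurethane foam = (1/2.92 − 1/3.31)/(4πk) = 0.04035/(4π·0.0225) = 0.1427 K/W
ΣR = 6.549×10^-7 + 0.1427 = 0.1427 K/W
Q = ΔT/ΣR = (316.3 K − 284.4 K)/0.1427 = 224 W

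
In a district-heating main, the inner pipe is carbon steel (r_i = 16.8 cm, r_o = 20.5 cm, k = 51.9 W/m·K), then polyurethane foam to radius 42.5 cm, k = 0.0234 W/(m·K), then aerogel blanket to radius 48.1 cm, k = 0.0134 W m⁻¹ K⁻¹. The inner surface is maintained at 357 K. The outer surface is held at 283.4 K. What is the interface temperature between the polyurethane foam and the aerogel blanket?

T = 300.2 K

Resistance network (inner→outer):
  R'_carbon steel = ln(0.205/0.168)/(2πk) = 0.1990/(2π·51.9) = 6.104×10^-4 m·K/W
  R'_polyurethane foam = ln(0.425/0.205)/(2πk) = 0.7291/(2π·0.0234) = 4.959 m·K/W
  R'_aerogel blanket = ln(0.481/0.425)/(2πk) = 0.1238/(2π·0.0134) = 1.470 m·K/W
ΣR = 6.104×10^-4 + 4.959 + 1.470 = 6.430 m·K/W
Q' = ΔT/ΣR = (357 K − 283.4 K)/6.430 = 11.45 W/m
From the inner boundary to the polyurethane foam/aerogel blanket interface, ΣR_partial = 4.960 m·K/W.
T_interface = T_in − Q'·ΣR_partial = 357 K − (11.45)(4.960) = 300.2 K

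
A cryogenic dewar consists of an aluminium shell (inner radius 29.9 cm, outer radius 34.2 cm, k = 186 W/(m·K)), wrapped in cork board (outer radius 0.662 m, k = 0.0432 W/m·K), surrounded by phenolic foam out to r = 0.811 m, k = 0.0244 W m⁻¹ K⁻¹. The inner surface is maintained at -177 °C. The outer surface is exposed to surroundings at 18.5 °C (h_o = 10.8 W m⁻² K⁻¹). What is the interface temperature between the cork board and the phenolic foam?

Resistance network (inner→outer):
  R_aluminium = (1/0.299 − 1/0.342)/(4πk) = 0.4205/(4π·186) = 1.799×10^-4 K/W
  R_cork board = (1/0.342 − 1/0.662)/(4πk) = 1.413/(4π·0.0432) = 2.604 K/W
  R_phenolic foam = (1/0.662 − 1/0.811)/(4πk) = 0.2775/(4π·0.0244) = 0.9051 K/W
  R_conv,out = 1/(4πr²h) = 1/(4π·0.811²·10.8) = 0.01120 K/W
ΣR = 1.799×10^-4 + 2.604 + 0.9051 + 0.01120 = 3.520 K/W
Q = ΔT/ΣR = (-177 °C − 18.5 °C)/3.520 = -55.54 W
From the inner boundary to the cork board/phenolic foam interface, ΣR_partial = 2.604 K/W.
T_interface = T_in − Q·ΣR_partial = -177 °C − (-55.54)(2.604) = -32.4 °C

T = -32.4 °C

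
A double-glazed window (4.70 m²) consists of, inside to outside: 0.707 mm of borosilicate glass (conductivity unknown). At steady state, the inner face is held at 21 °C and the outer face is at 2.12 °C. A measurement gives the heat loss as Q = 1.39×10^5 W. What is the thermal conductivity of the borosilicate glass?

k = 1.11 W/m·K

ΣR = ΔT/Q = |21 − 2.12|/1.39×10^5 = 1.358×10^-4 K/W
L/(kA) = 1.358×10^-4 ⇒ k = 7.07×10^-4/(1.358×10^-4·4.70) = 1.11 W/m·K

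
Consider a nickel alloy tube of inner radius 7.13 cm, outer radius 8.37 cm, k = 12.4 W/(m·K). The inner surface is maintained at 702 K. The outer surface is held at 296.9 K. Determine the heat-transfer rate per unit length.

Q' = 1.97×10^5 W/m

Q' = 2πk·ΔT/ln(r₂/r₁) = 2π × 12.4 × 405.1 / ln(0.0837/0.0713) = 1.97×10^5 W/m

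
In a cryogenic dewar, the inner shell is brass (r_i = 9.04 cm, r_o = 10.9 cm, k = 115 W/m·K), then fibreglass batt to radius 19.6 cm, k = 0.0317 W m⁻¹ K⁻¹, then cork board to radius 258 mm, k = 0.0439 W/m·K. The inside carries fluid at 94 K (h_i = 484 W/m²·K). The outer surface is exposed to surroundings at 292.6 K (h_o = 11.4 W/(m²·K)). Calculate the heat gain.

Series thermal resistances, inner to outer:
  R_conv,in = 1/(4πr²h) = 1/(4π·0.0904²·484) = 0.02012 K/W
  R_brass = (1/0.0904 − 1/0.109)/(4πk) = 1.888/(4π·115) = 0.001306 K/W
  R_fibreglass batt = (1/0.109 − 1/0.196)/(4πk) = 4.072/(4π·0.0317) = 10.22 K/W
  R_cork board = (1/0.196 − 1/0.258)/(4πk) = 1.226/(4π·0.0439) = 2.222 K/W
  R_conv,out = 1/(4πr²h) = 1/(4π·0.258²·11.4) = 0.1049 K/W
ΣR = 0.02012 + 0.001306 + 10.22 + 2.222 + 0.1049 = 12.57 K/W
Q = ΔT/ΣR = (94 K − 292.6 K)/12.57 = -15.8 W
(Negative Q ⇒ heat flows inward; heat gain = 15.8 W.)

Q = 15.8 W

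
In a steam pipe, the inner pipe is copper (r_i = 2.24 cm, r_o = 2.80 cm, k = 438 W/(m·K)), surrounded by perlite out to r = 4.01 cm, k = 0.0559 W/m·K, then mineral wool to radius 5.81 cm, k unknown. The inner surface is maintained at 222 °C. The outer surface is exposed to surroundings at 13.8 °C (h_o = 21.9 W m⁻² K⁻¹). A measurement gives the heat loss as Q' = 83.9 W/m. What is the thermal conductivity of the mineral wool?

k = 0.0442 W/m·K

ΣR = ΔT/Q' = |222 − 13.8|/83.9 = 2.482 m·K/W
Known resistances:
  R'_copper = ln(0.0280/0.0224)/(2πk) = 0.2231/(2π·438) = 8.108×10^-5 m·K/W
  R'_perlite = ln(0.0401/0.0280)/(2πk) = 0.3592/(2π·0.0559) = 1.023 m·K/W
  R'_conv,out = 1/(2πr h) = 1/(2π·0.0581·21.9) = 0.1251 m·K/W
R_mineral wool = ΣR − ΣR_known = 2.482 − 1.148 = 1.334 m·K/W
ln(r₂/r₁)/(2πk) = 1.334 ⇒ k = 0.3708/(2π·1.334) = 0.0442 W/m·K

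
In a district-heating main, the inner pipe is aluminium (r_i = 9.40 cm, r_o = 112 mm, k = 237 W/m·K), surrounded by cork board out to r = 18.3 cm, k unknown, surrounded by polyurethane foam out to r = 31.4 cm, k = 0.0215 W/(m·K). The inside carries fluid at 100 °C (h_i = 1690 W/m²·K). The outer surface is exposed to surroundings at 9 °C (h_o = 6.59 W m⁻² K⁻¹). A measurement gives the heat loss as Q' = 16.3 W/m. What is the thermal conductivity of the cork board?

ΣR = ΔT/Q' = |100 − 9|/16.3 = 5.583 m·K/W
Known resistances:
  R'_conv,in = 1/(2πr h) = 1/(2π·0.0940·1690) = 0.001002 m·K/W
  R'_aluminium = ln(0.112/0.0940)/(2πk) = 0.1752/(2π·237) = 1.177×10^-4 m·K/W
  R'_polyurethane foam = ln(0.314/0.183)/(2πk) = 0.5399/(2π·0.0215) = 3.997 m·K/W
  R'_conv,out = 1/(2πr h) = 1/(2π·0.314·6.59) = 0.07691 m·K/W
R_cork board = ΣR − ΣR_known = 5.583 − 4.075 = 1.508 m·K/W
ln(r₂/r₁)/(2πk) = 1.508 ⇒ k = 0.4910/(2π·1.508) = 0.0518 W/m·K

k = 0.0518 W/m·K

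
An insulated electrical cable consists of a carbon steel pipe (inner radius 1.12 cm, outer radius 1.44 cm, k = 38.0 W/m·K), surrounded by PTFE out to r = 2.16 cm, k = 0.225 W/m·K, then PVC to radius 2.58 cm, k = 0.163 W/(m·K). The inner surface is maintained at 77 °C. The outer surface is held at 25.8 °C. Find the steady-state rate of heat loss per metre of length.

Q' = 111 W/m

Treat each layer as a resistance in series:
  R'_carbon steel = ln(0.0144/0.0112)/(2πk) = 0.2513/(2π·38.0) = 0.001053 m·K/W
  R'_PTFE = ln(0.0216/0.0144)/(2πk) = 0.4055/(2π·0.225) = 0.2868 m·K/W
  R'_PVC = ln(0.0258/0.0216)/(2πk) = 0.1777/(2π·0.163) = 0.1735 m·K/W
ΣR = 0.001053 + 0.2868 + 0.1735 = 0.4614 m·K/W
Q' = ΔT/ΣR = (77 °C − 25.8 °C)/0.4614 = 111 W/m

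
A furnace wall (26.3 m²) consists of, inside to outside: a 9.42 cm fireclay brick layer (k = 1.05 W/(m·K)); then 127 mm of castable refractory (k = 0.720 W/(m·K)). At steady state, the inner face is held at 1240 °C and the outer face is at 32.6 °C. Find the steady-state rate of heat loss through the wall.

Q = 119 kW

Resistance network (inner→outer):
  R_fireclay brick = L/(kA) = 0.0942/(1.05·26.3) = 0.003411 K/W
  R_castable refractory = L/(kA) = 0.127/(0.720·26.3) = 0.006707 K/W
ΣR = 0.003411 + 0.006707 = 0.01012 K/W
Q = ΔT/ΣR = (1240 °C − 32.6 °C)/0.01012 = 1.19×10^5 W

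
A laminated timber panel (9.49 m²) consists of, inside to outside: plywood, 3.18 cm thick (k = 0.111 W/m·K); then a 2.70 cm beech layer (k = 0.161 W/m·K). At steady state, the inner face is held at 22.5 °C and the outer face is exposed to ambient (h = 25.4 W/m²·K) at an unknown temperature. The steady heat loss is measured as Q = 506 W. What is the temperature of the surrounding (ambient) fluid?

T_out = -3.82 °C

Series resistances:
  R_plywood = L/(kA) = 0.0318/(0.111·9.49) = 0.03019 K/W
  R_beech = L/(kA) = 0.0270/(0.161·9.49) = 0.01767 K/W
  R_conv,out = 1/(hA) = 1/(25.4·9.49) = 0.004149 K/W
ΣR = 0.05201 K/W
ΔT = Q·ΣR = 506 × 0.05201 = 26.32 K
Heat flows outward, so T_out = T_in − ΔT = 22.5 − 26.32 = -3.82 °C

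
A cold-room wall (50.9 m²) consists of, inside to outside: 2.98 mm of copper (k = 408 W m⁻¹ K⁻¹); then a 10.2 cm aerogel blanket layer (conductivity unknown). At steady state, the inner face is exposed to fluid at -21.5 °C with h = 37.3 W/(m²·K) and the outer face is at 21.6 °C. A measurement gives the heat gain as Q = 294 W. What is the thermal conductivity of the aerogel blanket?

ΣR = ΔT/Q = |-21.5 − 21.6|/294 = 0.1466 K/W
Known resistances:
  R_conv,in = 1/(hA) = 1/(37.3·50.9) = 5.267×10^-4 K/W
  R_copper = L/(kA) = 0.00298/(408·50.9) = 1.435×10^-7 K/W
R_aerogel blanket = ΣR − ΣR_known = 0.1466 − 5.268×10^-4 = 0.1461 K/W
L/(kA) = 0.1461 ⇒ k = 0.102/(0.1461·50.9) = 0.0137 W/m·K

k = 0.0137 W/m·K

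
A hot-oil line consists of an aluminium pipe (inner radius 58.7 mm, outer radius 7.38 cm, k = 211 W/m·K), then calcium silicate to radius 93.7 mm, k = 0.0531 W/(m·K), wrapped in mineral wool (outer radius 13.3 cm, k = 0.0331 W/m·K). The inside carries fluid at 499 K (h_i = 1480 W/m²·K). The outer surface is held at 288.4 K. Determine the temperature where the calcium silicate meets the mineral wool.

T = 436 K

Series thermal resistances, inner to outer:
  R'_conv,in = 1/(2πr h) = 1/(2π·0.0587·1480) = 0.001832 m·K/W
  R'_aluminium = ln(0.0738/0.0587)/(2πk) = 0.2289/(2π·211) = 1.727×10^-4 m·K/W
  R'_calcium silicate = ln(0.0937/0.0738)/(2πk) = 0.2387/(2π·0.0531) = 0.7156 m·K/W
  R'_mineral wool = ln(0.133/0.0937)/(2πk) = 0.3503/(2π·0.0331) = 1.684 m·K/W
ΣR = 0.001832 + 1.727×10^-4 + 0.7156 + 1.684 = 2.402 m·K/W
Q' = ΔT/ΣR = (499 K − 288.4 K)/2.402 = 87.68 W/m
From the inner boundary to the calcium silicate/mineral wool interface, ΣR_partial = 0.7176 m·K/W.
T_interface = T_in − Q'·ΣR_partial = 499 K − (87.68)(0.7176) = 436 K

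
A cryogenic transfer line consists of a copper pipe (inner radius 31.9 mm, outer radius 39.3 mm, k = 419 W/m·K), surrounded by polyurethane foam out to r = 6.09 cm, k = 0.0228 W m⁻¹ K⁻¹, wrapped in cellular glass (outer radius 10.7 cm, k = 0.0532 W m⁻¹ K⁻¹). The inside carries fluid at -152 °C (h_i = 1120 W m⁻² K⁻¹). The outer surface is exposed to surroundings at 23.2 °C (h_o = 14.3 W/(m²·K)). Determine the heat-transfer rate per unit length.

Q' = 36.1 W/m

Series thermal resistances, inner to outer:
  R'_conv,in = 1/(2πr h) = 1/(2π·0.0319·1120) = 0.004455 m·K/W
  R'_copper = ln(0.0393/0.0319)/(2πk) = 0.2086/(2π·419) = 7.924×10^-5 m·K/W
  R'_polyurethane foam = ln(0.0609/0.0393)/(2πk) = 0.4380/(2π·0.0228) = 3.058 m·K/W
  R'_cellular glass = ln(0.107/0.0609)/(2πk) = 0.5636/(2π·0.0532) = 1.686 m·K/W
  R'_conv,out = 1/(2πr h) = 1/(2π·0.107·14.3) = 0.1040 m·K/W
ΣR = 0.004455 + 7.924×10^-5 + 3.058 + 1.686 + 0.1040 = 4.853 m·K/W
Q' = ΔT/ΣR = (-152 °C − 23.2 °C)/4.853 = -36.1 W/m
(Negative Q' ⇒ heat flows inward; heat gain = 36.1 W/m.)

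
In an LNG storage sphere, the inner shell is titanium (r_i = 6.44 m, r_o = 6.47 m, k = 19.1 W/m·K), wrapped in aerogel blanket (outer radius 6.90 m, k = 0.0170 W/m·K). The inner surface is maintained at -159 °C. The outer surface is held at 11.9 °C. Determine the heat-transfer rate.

Resistance network (inner→outer):
  R_titanium = (1/6.44 − 1/6.47)/(4πk) = 7.200×10^-4/(4π·19.1) = 3.000×10^-6 K/W
  R_aerogel blanket = (1/6.47 − 1/6.90)/(4πk) = 0.009632/(4π·0.0170) = 0.04509 K/W
ΣR = 3.000×10^-6 + 0.04509 = 0.04509 K/W
Q = ΔT/ΣR = (-159 °C − 11.9 °C)/0.04509 = -3790 W
(Negative Q ⇒ heat flows inward; heat gain = 3790 W.)

Q = 3.79 kW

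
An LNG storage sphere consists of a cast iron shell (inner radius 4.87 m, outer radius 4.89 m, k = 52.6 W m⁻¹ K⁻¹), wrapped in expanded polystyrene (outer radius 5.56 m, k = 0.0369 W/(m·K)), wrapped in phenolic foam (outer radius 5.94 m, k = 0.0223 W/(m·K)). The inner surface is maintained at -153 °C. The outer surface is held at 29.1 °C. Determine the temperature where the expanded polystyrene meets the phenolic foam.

Resistance network (inner→outer):
  R_cast iron = (1/4.87 − 1/4.89)/(4πk) = 8.398×10^-4/(4π·52.6) = 1.271×10^-6 K/W
  R_expanded polystyrene = (1/4.89 − 1/5.56)/(4πk) = 0.02464/(4π·0.0369) = 0.05314 K/W
  R_phenolic foam = (1/5.56 − 1/5.94)/(4πk) = 0.01151/(4π·0.0223) = 0.04106 K/W
ΣR = 1.271×10^-6 + 0.05314 + 0.04106 = 0.09420 K/W
Q = ΔT/ΣR = (-153 °C − 29.1 °C)/0.09420 = -1933 W
From the inner boundary to the expanded polystyrene/phenolic foam interface, ΣR_partial = 0.05314 K/W.
T_interface = T_in − Q·ΣR_partial = -153 °C − (-1933)(0.05314) = -50.3 °C

T = -50.3 °C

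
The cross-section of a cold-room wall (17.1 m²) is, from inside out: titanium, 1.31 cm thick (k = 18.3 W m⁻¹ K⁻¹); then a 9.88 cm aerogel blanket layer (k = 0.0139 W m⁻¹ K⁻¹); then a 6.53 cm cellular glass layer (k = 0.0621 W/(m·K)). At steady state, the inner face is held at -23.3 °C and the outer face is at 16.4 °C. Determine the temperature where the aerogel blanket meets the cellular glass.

Resistance network (inner→outer):
  R_titanium = L/(kA) = 0.0131/(18.3·17.1) = 4.186×10^-5 K/W
  R_aerogel blanket = L/(kA) = 0.0988/(0.0139·17.1) = 0.4157 K/W
  R_cellular glass = L/(kA) = 0.0653/(0.0621·17.1) = 0.06149 K/W
ΣR = 4.186×10^-5 + 0.4157 + 0.06149 = 0.4772 K/W
Q = ΔT/ΣR = (-23.3 °C − 16.4 °C)/0.4772 = -83.19 W
From the inner boundary to the aerogel blanket/cellular glass interface, ΣR_partial = 0.4157 K/W.
T_interface = T_in − Q·ΣR_partial = -23.3 °C − (-83.19)(0.4157) = 11.3 °C

T = 11.3 °C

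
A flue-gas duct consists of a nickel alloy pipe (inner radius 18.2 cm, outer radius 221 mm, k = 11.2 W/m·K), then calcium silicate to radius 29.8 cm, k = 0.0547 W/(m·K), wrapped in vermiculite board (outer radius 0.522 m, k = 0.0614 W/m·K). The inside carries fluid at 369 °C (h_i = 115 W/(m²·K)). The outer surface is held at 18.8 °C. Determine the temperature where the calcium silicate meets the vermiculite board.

T = 237 °C

Resistance network (inner→outer):
  R'_conv,in = 1/(2πr h) = 1/(2π·0.182·115) = 0.007604 m·K/W
  R'_nickel alloy = ln(0.221/0.182)/(2πk) = 0.1942/(2π·11.2) = 0.002759 m·K/W
  R'_calcium silicate = ln(0.298/0.221)/(2πk) = 0.2989/(2π·0.0547) = 0.8698 m·K/W
  R'_vermiculite board = ln(0.522/0.298)/(2πk) = 0.5606/(2π·0.0614) = 1.453 m·K/W
ΣR = 0.007604 + 0.002759 + 0.8698 + 1.453 = 2.333 m·K/W
Q' = ΔT/ΣR = (369 °C − 18.8 °C)/2.333 = 150.1 W/m
From the inner boundary to the calcium silicate/vermiculite board interface, ΣR_partial = 0.8802 m·K/W.
T_interface = T_in − Q'·ΣR_partial = 369 °C − (150.1)(0.8802) = 237 °C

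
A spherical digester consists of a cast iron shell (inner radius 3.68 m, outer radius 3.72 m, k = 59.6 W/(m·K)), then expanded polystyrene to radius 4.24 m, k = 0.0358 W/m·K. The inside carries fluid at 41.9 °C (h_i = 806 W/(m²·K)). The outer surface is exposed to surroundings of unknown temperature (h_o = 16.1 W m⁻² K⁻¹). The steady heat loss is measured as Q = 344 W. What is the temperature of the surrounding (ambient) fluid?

Series resistances:
  R_conv,in = 1/(4πr²h) = 1/(4π·3.68²·806) = 7.291×10^-6 K/W
  R_cast iron = (1/3.68 − 1/3.72)/(4πk) = 0.002922/(4π·59.6) = 3.901×10^-6 K/W
  R_expanded polystyrene = (1/3.72 − 1/4.24)/(4πk) = 0.03297/(4π·0.0358) = 0.07328 K/W
  R_conv,out = 1/(4πr²h) = 1/(4π·4.24²·16.1) = 2.749×10^-4 K/W
ΣR = 0.07357 K/W
ΔT = Q·ΣR = 344 × 0.07357 = 25.31 K
Heat flows outward, so T_out = T_in − ΔT = 41.9 − 25.31 = 16.6 °C

T_out = 16.6 °C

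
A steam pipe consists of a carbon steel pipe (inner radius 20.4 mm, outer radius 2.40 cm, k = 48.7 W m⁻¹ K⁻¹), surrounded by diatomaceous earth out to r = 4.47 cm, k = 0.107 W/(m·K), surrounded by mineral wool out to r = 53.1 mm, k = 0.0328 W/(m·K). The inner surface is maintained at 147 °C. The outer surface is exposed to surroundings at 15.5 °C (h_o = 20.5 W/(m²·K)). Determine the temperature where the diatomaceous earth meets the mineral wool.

Treat each layer as a resistance in series:
  R'_carbon steel = ln(0.0240/0.0204)/(2πk) = 0.1625/(2π·48.7) = 5.311×10^-4 m·K/W
  R'_diatomaceous earth = ln(0.0447/0.0240)/(2πk) = 0.6219/(2π·0.107) = 0.9251 m·K/W
  R'_mineral wool = ln(0.0531/0.0447)/(2πk) = 0.1722/(2π·0.0328) = 0.8356 m·K/W
  R'_conv,out = 1/(2πr h) = 1/(2π·0.0531·20.5) = 0.1462 m·K/W
ΣR = 5.311×10^-4 + 0.9251 + 0.8356 + 0.1462 = 1.907 m·K/W
Q' = ΔT/ΣR = (147 °C − 15.5 °C)/1.907 = 68.96 W/m
From the inner boundary to the diatomaceous earth/mineral wool interface, ΣR_partial = 0.9256 m·K/W.
T_interface = T_in − Q'·ΣR_partial = 147 °C − (68.96)(0.9256) = 83.2 °C

T = 83.2 °C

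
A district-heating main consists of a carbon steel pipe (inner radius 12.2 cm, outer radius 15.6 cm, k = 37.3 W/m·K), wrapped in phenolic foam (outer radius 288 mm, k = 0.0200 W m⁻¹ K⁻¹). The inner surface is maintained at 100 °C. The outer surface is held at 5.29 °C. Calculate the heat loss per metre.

Q' = 19.4 W/m

Resistance network (inner→outer):
  R'_carbon steel = ln(0.156/0.122)/(2πk) = 0.2458/(2π·37.3) = 0.001049 m·K/W
  R'_phenolic foam = ln(0.288/0.156)/(2πk) = 0.6131/(2π·0.0200) = 4.879 m·K/W
ΣR = 0.001049 + 4.879 = 4.880 m·K/W
Q' = ΔT/ΣR = (100 °C − 5.29 °C)/4.880 = 19.4 W/m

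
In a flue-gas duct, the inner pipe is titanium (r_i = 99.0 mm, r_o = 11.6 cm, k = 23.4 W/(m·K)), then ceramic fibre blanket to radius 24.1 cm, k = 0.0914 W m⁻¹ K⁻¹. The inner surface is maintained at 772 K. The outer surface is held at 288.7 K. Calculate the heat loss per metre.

Q' = 379 W/m

Treat each layer as a resistance in series:
  R'_titanium = ln(0.116/0.0990)/(2πk) = 0.1585/(2π·23.4) = 0.001078 m·K/W
  R'_ceramic fibre blanket = ln(0.241/0.116)/(2πk) = 0.7312/(2π·0.0914) = 1.273 m·K/W
ΣR = 0.001078 + 1.273 = 1.274 m·K/W
Q' = ΔT/ΣR = (772 K − 288.7 K)/1.274 = 379 W/m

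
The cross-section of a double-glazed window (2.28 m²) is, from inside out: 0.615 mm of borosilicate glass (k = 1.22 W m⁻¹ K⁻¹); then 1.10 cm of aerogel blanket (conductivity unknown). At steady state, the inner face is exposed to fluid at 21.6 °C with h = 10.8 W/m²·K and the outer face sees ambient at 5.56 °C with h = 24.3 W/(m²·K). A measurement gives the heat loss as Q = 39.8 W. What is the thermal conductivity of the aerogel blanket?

ΣR = ΔT/Q = |21.6 − 5.56|/39.8 = 0.4030 K/W
Known resistances:
  R_conv,in = 1/(hA) = 1/(10.8·2.28) = 0.04061 K/W
  R_borosilicate glass = L/(kA) = 6.15×10^-4/(1.22·2.28) = 2.211×10^-4 K/W
  R_conv,out = 1/(hA) = 1/(24.3·2.28) = 0.01805 K/W
R_aerogel blanket = ΣR − ΣR_known = 0.4030 − 0.05888 = 0.3441 K/W
L/(kA) = 0.3441 ⇒ k = 0.0110/(0.3441·2.28) = 0.0140 W/m·K

k = 0.0140 W/m·K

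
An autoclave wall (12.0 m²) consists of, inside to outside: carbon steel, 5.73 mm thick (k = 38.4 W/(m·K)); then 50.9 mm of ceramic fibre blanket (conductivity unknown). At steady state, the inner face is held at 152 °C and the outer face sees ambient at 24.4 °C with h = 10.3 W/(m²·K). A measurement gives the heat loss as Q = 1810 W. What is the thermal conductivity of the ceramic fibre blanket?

ΣR = ΔT/Q = |152 − 24.4|/1810 = 0.07050 K/W
Known resistances:
  R_carbon steel = L/(kA) = 0.00573/(38.4·12.0) = 1.243×10^-5 K/W
  R_conv,out = 1/(hA) = 1/(10.3·12.0) = 0.008091 K/W
R_ceramic fibre blanket = ΣR − ΣR_known = 0.07050 − 0.008103 = 0.06240 K/W
L/(kA) = 0.06240 ⇒ k = 0.0509/(0.06240·12.0) = 0.0680 W/m·K

k = 0.0680 W/m·K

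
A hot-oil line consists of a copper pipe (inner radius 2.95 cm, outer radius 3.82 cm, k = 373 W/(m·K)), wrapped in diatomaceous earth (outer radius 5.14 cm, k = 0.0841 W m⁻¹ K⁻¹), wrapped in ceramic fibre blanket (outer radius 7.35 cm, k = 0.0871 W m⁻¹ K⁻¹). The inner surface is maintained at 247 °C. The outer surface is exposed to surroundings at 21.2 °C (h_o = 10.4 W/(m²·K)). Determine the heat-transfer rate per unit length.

Treat each layer as a resistance in series:
  R'_copper = ln(0.0382/0.0295)/(2πk) = 0.2584/(2π·373) = 1.103×10^-4 m·K/W
  R'_diatomaceous earth = ln(0.0514/0.0382)/(2πk) = 0.2968/(2π·0.0841) = 0.5617 m·K/W
  R'_ceramic fibre blanket = ln(0.0735/0.0514)/(2πk) = 0.3576/(2π·0.0871) = 0.6535 m·K/W
  R'_conv,out = 1/(2πr h) = 1/(2π·0.0735·10.4) = 0.2082 m·K/W
ΣR = 1.103×10^-4 + 0.5617 + 0.6535 + 0.2082 = 1.424 m·K/W
Q' = ΔT/ΣR = (247 °C − 21.2 °C)/1.424 = 159 W/m

Q' = 159 W/m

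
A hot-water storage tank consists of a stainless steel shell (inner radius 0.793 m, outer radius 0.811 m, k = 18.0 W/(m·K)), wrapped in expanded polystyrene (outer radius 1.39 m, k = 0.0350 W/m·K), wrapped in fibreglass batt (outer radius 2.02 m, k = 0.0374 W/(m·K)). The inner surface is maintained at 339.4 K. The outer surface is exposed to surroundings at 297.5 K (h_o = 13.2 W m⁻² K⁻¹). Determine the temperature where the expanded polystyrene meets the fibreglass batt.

Treat each layer as a resistance in series:
  R_stainless steel = (1/0.793 − 1/0.811)/(4πk) = 0.02799/(4π·18.0) = 1.237×10^-4 K/W
  R_expanded polystyrene = (1/0.811 − 1/1.39)/(4πk) = 0.5136/(4π·0.0350) = 1.168 K/W
  R_fibreglass batt = (1/1.39 − 1/2.02)/(4πk) = 0.2244/(4π·0.0374) = 0.4774 K/W
  R_conv,out = 1/(4πr²h) = 1/(4π·2.02²·13.2) = 0.001477 K/W
ΣR = 1.237×10^-4 + 1.168 + 0.4774 + 0.001477 = 1.647 K/W
Q = ΔT/ΣR = (339.4 K − 297.5 K)/1.647 = 25.44 W
From the inner boundary to the expanded polystyrene/fibreglass batt interface, ΣR_partial = 1.168 K/W.
T_interface = T_in − Q·ΣR_partial = 339.4 K − (25.44)(1.168) = 309.7 K

T = 309.7 K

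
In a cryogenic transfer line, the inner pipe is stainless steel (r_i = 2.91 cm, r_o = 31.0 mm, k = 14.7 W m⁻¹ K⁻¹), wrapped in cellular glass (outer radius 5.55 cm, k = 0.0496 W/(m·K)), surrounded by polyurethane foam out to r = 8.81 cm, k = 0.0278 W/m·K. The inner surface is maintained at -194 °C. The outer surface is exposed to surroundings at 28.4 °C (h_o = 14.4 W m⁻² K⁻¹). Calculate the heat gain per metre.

Series thermal resistances, inner to outer:
  R'_stainless steel = ln(0.0310/0.0291)/(2πk) = 0.06325/(2π·14.7) = 6.848×10^-4 m·K/W
  R'_cellular glass = ln(0.0555/0.0310)/(2πk) = 0.5824/(2π·0.0496) = 1.869 m·K/W
  R'_polyurethane foam = ln(0.0881/0.0555)/(2πk) = 0.4621/(2π·0.0278) = 2.645 m·K/W
  R'_conv,out = 1/(2πr h) = 1/(2π·0.0881·14.4) = 0.1255 m·K/W
ΣR = 6.848×10^-4 + 1.869 + 2.645 + 0.1255 = 4.640 m·K/W
Q' = ΔT/ΣR = (-194 °C − 28.4 °C)/4.640 = -47.9 W/m
(Negative Q' ⇒ heat flows inward; heat gain = 47.9 W/m.)

Q' = 47.9 W/m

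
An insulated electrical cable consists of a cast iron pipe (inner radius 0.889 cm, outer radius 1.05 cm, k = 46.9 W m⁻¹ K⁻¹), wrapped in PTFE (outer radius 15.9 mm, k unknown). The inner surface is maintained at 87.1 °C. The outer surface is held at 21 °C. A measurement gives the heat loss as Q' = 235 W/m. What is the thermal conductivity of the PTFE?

k = 0.235 W/m·K

ΣR = ΔT/Q' = |87.1 − 21|/235 = 0.2813 m·K/W
Known resistances:
  R'_cast iron = ln(0.0105/0.00889)/(2πk) = 0.1664/(2π·46.9) = 5.648×10^-4 m·K/W
R_PTFE = ΣR − ΣR_known = 0.2813 − 5.648×10^-4 = 0.2807 m·K/W
ln(r₂/r₁)/(2πk) = 0.2807 ⇒ k = 0.4149/(2π·0.2807) = 0.235 W/m·K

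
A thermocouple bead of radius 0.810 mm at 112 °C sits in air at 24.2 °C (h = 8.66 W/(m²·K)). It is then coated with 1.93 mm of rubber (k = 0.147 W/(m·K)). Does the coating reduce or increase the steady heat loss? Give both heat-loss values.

Critical radius for a sphere: r_cr = 2k/h = 0.0339 m = 3.39 cm.
Outer radius after coating: r₂ = 8.10×10^-4 + 0.00193 = 0.002740 m.
Since r₁ < r_cr and r₂ ≤ r_cr, the coating moves toward the maximum at r_cr — heat loss rises.
Bare: R = 1/(4πr₁²h) = 14010 K/W; Q = 87.8/14010 = 0.00627 W.
Coated: R = R_cond + R_conv = 1695 K/W; Q = 87.8/1695 = 0.0518 W.

increases: 0.00627 → 0.0518 W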